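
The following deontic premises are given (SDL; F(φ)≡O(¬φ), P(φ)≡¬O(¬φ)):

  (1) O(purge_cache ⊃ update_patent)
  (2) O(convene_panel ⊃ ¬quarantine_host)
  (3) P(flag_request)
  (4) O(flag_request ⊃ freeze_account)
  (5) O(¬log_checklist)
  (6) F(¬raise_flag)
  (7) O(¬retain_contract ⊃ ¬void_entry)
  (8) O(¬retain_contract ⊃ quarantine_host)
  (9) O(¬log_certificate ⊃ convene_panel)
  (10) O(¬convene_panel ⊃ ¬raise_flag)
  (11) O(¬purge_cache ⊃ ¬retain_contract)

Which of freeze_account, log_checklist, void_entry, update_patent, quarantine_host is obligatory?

update_patent

Premise 6 is F(¬raise_flag), i.e. O(raise_flag).
The contrapositive of premise 10 (O(¬convene_panel ⊃ ¬raise_flag)) is O(raise_flag ⊃ convene_panel), and O(raise_flag) is already established, so O(convene_panel).
Premise 2 is O(convene_panel ⊃ ¬quarantine_host); since O(convene_panel), deontic closure gives O(¬quarantine_host).
The contrapositive of premise 8 (O(¬retain_contract ⊃ quarantine_host)) is O(¬quarantine_host ⊃ retain_contract), and O(¬quarantine_host) is already established, so O(retain_contract).
The contrapositive of premise 11 (O(¬purge_cache ⊃ ¬retain_contract)) is O(retain_contract ⊃ purge_cache), and O(retain_contract) is already established, so O(purge_cache).
Premise 1 is O(purge_cache ⊃ update_patent); since O(purge_cache), deontic closure gives O(update_patent).
So O(update_patent) holds — update_patent is obligatory. None of the other listed options is made obligatory by any chain of premises.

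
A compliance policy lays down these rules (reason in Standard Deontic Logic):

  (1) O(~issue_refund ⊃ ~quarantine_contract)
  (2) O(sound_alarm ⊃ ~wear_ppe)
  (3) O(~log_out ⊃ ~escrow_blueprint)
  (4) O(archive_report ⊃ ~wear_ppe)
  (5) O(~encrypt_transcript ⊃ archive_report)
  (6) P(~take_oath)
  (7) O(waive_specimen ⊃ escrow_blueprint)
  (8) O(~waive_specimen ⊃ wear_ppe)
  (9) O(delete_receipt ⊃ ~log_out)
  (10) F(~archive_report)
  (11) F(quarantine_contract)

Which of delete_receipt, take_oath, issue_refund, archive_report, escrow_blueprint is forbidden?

delete_receipt

Premise 10 is F(~archive_report), i.e. O(archive_report).
From O(archive_report) and premise 4, O(archive_report ⊃ ~wear_ppe), we obtain O(~wear_ppe).
The contrapositive of premise 8 (O(~waive_specimen ⊃ wear_ppe)) is O(~wear_ppe ⊃ waive_specimen), and O(~wear_ppe) is already established, so O(waive_specimen).
Premise 7 is O(waive_specimen ⊃ escrow_blueprint); since O(waive_specimen), deontic closure gives O(escrow_blueprint).
Premise 3 is O(~log_out ⊃ ~escrow_blueprint); contrapositively O(escrow_blueprint ⊃ log_out). Since O(escrow_blueprint) holds, K gives O(log_out).
Premise 9 is O(delete_receipt ⊃ ~log_out); contrapositively O(log_out ⊃ ~delete_receipt). Since O(log_out) holds, K gives O(~delete_receipt).
So O(~delete_receipt) holds, i.e. delete_receipt is forbidden. None of the other listed options is forbidden under the premises.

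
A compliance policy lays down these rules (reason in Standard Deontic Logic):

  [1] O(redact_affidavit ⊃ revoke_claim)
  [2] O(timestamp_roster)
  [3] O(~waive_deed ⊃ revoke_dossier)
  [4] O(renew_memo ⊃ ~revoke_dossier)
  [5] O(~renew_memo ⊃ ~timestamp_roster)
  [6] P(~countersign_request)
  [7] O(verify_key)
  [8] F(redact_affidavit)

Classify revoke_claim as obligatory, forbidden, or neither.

Premise 1 is O(redact_affidavit ⊃ revoke_claim), but O(redact_affidavit) is not derivable from the premises, so it does not yield O(revoke_claim).
No premise or chain of K-axiom applications forces O(revoke_claim), and none forces O(~revoke_claim). So revoke_claim is neither obligatory nor forbidden under these norms.

Neither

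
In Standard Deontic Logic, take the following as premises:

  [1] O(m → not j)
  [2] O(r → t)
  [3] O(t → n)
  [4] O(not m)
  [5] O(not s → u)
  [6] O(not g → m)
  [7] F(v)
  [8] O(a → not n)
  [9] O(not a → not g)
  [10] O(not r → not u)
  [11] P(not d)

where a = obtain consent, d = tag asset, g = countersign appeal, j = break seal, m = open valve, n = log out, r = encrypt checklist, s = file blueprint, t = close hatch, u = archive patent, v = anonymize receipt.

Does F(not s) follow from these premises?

Premise 4 gives O(not m).
Premise 6, O(not g → m), contraposes to O(not m → g); with O(not m) we get O(g).
Premise 9 is O(not a → not g); contrapositively O(g → a). Since O(g) holds, K gives O(a).
From O(a) and premise 8, O(a → not n), we obtain O(not n).
Premise 3, O(t → n), contraposes to O(not n → not t); with O(not n) we get O(not t).
Premise 2, O(r → t), contraposes to O(not t → not r); with O(not t) we get O(not r).
Premise 10 is O(not r → not u); since O(not r), deontic closure gives O(not u).
Premise 5, O(not s → u), contraposes to O(not u → s); with O(not u) we get O(s).
Premises 1, 7, 11 do not contribute to this derivation.
So O(s) holds, i.e. F(not s). The claim follows.

Yes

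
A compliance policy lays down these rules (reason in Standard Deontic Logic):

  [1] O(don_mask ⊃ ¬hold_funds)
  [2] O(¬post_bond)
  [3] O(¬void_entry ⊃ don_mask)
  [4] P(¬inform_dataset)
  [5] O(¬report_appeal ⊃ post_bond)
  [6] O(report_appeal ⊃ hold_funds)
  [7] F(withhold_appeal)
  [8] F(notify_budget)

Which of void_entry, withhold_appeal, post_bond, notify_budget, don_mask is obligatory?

From premise 2 we have O(¬post_bond).
The contrapositive of premise 5 (O(¬report_appeal ⊃ post_bond)) is O(¬post_bond ⊃ report_appeal), and O(¬post_bond) is already established, so O(report_appeal).
With premise 6, O(report_appeal ⊃ hold_funds), the K-axiom yields O(hold_funds).
Premise 1, O(don_mask ⊃ ¬hold_funds), contraposes to O(hold_funds ⊃ ¬don_mask); with O(hold_funds) we get O(¬don_mask).
Premise 3, O(¬void_entry ⊃ don_mask), contraposes to O(¬don_mask ⊃ void_entry); with O(¬don_mask) we get O(void_entry).
So O(void_entry) holds — void_entry is obligatory. None of the other listed options is made obligatory by any chain of premises.

void_entry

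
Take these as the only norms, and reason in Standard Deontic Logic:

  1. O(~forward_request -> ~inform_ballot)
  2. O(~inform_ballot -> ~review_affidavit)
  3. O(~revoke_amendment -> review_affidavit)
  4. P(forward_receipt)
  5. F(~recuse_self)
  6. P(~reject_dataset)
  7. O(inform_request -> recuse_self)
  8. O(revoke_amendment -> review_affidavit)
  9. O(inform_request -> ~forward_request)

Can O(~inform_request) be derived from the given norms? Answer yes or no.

Yes

By case analysis on ~revoke_amendment: premise 3 gives O(~revoke_amendment -> review_affidavit) and premise 8 gives O(revoke_amendment -> review_affidavit), so O(review_affidavit) either way.
Premise 2 is O(~inform_ballot -> ~review_affidavit); contrapositively O(review_affidavit -> inform_ballot). Since O(review_affidavit) holds, K gives O(inform_ballot).
Premise 1, O(~forward_request -> ~inform_ballot), contraposes to O(inform_ballot -> forward_request); with O(inform_ballot) we get O(forward_request).
The contrapositive of premise 9 (O(inform_request -> ~forward_request)) is O(forward_request -> ~inform_request), and O(forward_request) is already established, so O(~inform_request).
Premises 4, 5, 6, 7 do not contribute to this derivation.
So O(~inform_request) follows.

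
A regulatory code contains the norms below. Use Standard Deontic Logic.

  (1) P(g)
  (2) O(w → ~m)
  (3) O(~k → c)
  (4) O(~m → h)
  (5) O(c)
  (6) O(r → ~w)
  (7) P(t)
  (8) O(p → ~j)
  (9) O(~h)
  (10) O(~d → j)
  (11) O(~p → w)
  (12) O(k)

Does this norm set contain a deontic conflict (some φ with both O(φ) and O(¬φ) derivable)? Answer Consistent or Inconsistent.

Premise 3 is O(~k → c); even if O(c) held, inferring O(~k) would be affirming the consequent — invalid.
So O(~k) is not derivable, and the apparent clash with O(k) does not arise.
A world satisfying every obligation exists (e.g. c=true, d=true, g=false, h=false, j=false, k=true, m=true, p=true, r=false, t=false, w=false); no atom is both obligatory and forbidden, so the set is consistent.

Consistent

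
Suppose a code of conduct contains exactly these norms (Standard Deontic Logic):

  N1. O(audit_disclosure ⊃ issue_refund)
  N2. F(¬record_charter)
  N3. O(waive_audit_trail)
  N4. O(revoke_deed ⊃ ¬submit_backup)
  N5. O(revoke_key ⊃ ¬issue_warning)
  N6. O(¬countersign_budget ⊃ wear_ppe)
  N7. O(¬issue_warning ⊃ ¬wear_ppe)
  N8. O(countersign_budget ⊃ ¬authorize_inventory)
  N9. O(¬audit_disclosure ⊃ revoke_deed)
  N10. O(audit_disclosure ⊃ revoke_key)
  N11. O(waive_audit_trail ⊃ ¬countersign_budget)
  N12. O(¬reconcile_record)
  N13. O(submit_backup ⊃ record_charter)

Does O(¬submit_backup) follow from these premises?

Premise 3 gives O(waive_audit_trail).
From O(waive_audit_trail) and premise 11, O(waive_audit_trail ⊃ ¬countersign_budget), we obtain O(¬countersign_budget).
Applying K to premise 6 (O(¬countersign_budget ⊃ wear_ppe)) and O(¬countersign_budget) yields O(wear_ppe).
Premise 7, O(¬issue_warning ⊃ ¬wear_ppe), contraposes to O(wear_ppe ⊃ issue_warning); with O(wear_ppe) we get O(issue_warning).
Premise 5, O(revoke_key ⊃ ¬issue_warning), contraposes to O(issue_warning ⊃ ¬revoke_key); with O(issue_warning) we get O(¬revoke_key).
Premise 10 is O(audit_disclosure ⊃ revoke_key); contrapositively O(¬revoke_key ⊃ ¬audit_disclosure). Since O(¬revoke_key) holds, K gives O(¬audit_disclosure).
Premise 9 is O(¬audit_disclosure ⊃ revoke_deed); since O(¬audit_disclosure), deontic closure gives O(revoke_deed).
Premise 4 is O(revoke_deed ⊃ ¬submit_backup); since O(revoke_deed), deontic closure gives O(¬submit_backup).
Premises 1, 2, 8, 12, 13 do not contribute to this derivation.
So O(¬submit_backup) follows.

Yes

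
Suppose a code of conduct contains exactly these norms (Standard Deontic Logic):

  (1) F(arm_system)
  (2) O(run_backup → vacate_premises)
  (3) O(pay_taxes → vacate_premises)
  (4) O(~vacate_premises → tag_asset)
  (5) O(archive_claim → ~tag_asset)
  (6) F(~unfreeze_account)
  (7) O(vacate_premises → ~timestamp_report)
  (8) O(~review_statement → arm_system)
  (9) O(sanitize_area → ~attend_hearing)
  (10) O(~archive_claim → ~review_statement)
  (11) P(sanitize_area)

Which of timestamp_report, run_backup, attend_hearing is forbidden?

F(arm_system) at premise 1 means O(~arm_system).
Premise 8 is O(~review_statement → arm_system); contrapositively O(~arm_system → review_statement). Since O(~arm_system) holds, K gives O(review_statement).
The contrapositive of premise 10 (O(~archive_claim → ~review_statement)) is O(review_statement → archive_claim), and O(review_statement) is already established, so O(archive_claim).
From O(archive_claim) and premise 5, O(archive_claim → ~tag_asset), we obtain O(~tag_asset).
Premise 4 is O(~vacate_premises → tag_asset); contrapositively O(~tag_asset → vacate_premises). Since O(~tag_asset) holds, K gives O(vacate_premises).
Applying K to premise 7 (O(vacate_premises → ~timestamp_report)) and O(vacate_premises) yields O(~timestamp_report).
So O(~timestamp_report) holds, i.e. timestamp_report is forbidden. None of the other listed options is forbidden under the premises.

timestamp_report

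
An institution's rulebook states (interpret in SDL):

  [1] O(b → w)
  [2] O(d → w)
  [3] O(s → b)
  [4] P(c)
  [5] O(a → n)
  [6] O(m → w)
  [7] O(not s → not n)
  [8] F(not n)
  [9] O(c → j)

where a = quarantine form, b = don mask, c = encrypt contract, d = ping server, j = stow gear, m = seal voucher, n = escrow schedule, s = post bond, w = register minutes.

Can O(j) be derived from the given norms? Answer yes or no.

No

Premise 9 is O(c → j), but O(c) is not derivable from the premises (the permission P(c) asserts only not O(not c), not O(c)), so it does not yield O(j).
No other premise forces O(j). An ideal world satisfying every premise can still have j false, so O(j) is not derivable.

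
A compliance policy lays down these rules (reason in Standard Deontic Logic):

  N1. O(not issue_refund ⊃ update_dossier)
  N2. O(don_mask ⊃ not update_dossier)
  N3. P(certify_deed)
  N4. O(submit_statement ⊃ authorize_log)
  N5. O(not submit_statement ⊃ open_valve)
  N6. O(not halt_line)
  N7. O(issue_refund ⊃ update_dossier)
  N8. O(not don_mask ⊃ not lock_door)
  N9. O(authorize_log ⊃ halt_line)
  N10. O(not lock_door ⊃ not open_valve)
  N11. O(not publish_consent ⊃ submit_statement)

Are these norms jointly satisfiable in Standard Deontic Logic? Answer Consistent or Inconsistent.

Inconsistent

By case analysis on issue_refund: premise 7 gives O(issue_refund ⊃ update_dossier) and premise 1 gives O(not issue_refund ⊃ update_dossier), so O(update_dossier) either way.
The contrapositive of premise 2 (O(don_mask ⊃ not update_dossier)) is O(update_dossier ⊃ not don_mask), and O(update_dossier) is already established, so O(not don_mask).
Applying K to premise 8 (O(not don_mask ⊃ not lock_door)) and O(not don_mask) yields O(not lock_door).
Premise 10 is O(not lock_door ⊃ not open_valve); since O(not lock_door), deontic closure gives O(not open_valve).
Premise 5, O(not submit_statement ⊃ open_valve), contraposes to O(not open_valve ⊃ submit_statement); with O(not open_valve) we get O(submit_statement).
From O(submit_statement) and premise 4, O(submit_statement ⊃ authorize_log), we obtain O(authorize_log).
Premise 9 is O(authorize_log ⊃ halt_line); since O(authorize_log), deontic closure gives O(halt_line).
But premise 6 directly asserts O(not halt_line).
We now have both O(halt_line) and O(not halt_line) — halt_line is simultaneously obligatory and forbidden, violating the D-axiom.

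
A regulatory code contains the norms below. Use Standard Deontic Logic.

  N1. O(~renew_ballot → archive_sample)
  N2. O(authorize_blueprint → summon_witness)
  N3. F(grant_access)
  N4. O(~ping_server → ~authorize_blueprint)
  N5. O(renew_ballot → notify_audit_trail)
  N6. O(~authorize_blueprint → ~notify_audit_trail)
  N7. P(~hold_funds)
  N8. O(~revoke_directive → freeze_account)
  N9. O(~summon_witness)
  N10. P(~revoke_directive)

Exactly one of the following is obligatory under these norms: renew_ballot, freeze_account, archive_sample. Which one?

Premise 9 states O(~summon_witness) outright.
Premise 2, O(authorize_blueprint → summon_witness), contraposes to O(~summon_witness → ~authorize_blueprint); with O(~summon_witness) we get O(~authorize_blueprint).
With premise 6, O(~authorize_blueprint → ~notify_audit_trail), the K-axiom yields O(~notify_audit_trail).
Premise 5 is O(renew_ballot → notify_audit_trail); contrapositively O(~notify_audit_trail → ~renew_ballot). Since O(~notify_audit_trail) holds, K gives O(~renew_ballot).
Applying K to premise 1 (O(~renew_ballot → archive_sample)) and O(~renew_ballot) yields O(archive_sample).
So O(archive_sample) holds — archive_sample is obligatory. None of the other listed options is made obligatory by any chain of premises.

archive_sample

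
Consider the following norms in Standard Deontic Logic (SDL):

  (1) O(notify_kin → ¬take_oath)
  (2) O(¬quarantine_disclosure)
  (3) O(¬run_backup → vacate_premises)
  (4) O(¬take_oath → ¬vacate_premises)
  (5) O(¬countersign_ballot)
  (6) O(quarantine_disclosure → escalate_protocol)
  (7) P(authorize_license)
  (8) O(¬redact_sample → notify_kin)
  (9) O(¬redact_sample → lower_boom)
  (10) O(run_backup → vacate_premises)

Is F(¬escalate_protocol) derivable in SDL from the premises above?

Premise 6 is O(quarantine_disclosure → escalate_protocol), but O(quarantine_disclosure) is not derivable from the premises, so it does not yield O(escalate_protocol).
No other premise forces O(escalate_protocol). An ideal world satisfying every premise can still have ¬escalate_protocol true, so F(¬escalate_protocol) is not derivable.

No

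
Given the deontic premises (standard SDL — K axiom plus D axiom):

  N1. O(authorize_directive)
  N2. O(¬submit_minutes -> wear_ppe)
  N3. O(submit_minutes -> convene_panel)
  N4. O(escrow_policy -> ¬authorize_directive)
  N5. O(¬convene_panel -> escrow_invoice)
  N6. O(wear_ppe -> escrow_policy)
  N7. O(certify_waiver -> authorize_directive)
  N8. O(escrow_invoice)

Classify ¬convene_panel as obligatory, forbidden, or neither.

Forbidden

From premise 1 we have O(authorize_directive).
The contrapositive of premise 4 (O(escrow_policy -> ¬authorize_directive)) is O(authorize_directive -> ¬escrow_policy), and O(authorize_directive) is already established, so O(¬escrow_policy).
Premise 6 is O(wear_ppe -> escrow_policy); contrapositively O(¬escrow_policy -> ¬wear_ppe). Since O(¬escrow_policy) holds, K gives O(¬wear_ppe).
Premise 2 is O(¬submit_minutes -> wear_ppe); contrapositively O(¬wear_ppe -> submit_minutes). Since O(¬wear_ppe) holds, K gives O(submit_minutes).
From O(submit_minutes) and premise 3, O(submit_minutes -> convene_panel), we obtain O(convene_panel).
Premises 5, 7, 8 do not contribute to this derivation.
Thus O(convene_panel), which is F(¬convene_panel): ¬convene_panel is forbidden.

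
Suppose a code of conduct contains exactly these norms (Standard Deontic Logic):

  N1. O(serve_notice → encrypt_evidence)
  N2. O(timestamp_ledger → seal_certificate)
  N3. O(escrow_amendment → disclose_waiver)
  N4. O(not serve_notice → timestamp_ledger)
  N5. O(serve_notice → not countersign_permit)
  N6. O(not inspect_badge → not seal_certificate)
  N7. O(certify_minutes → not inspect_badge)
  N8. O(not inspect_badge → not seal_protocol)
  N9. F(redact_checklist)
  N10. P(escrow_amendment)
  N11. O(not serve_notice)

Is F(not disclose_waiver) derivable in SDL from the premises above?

No

Premise 3 is O(escrow_amendment → disclose_waiver), but O(escrow_amendment) is not derivable from the premises (the permission P(escrow_amendment) asserts only not O(not escrow_amendment), not O(escrow_amendment)), so it does not yield O(disclose_waiver).
No other premise forces O(disclose_waiver). An ideal world satisfying every premise can still have not disclose_waiver true, so F(not disclose_waiver) is not derivable.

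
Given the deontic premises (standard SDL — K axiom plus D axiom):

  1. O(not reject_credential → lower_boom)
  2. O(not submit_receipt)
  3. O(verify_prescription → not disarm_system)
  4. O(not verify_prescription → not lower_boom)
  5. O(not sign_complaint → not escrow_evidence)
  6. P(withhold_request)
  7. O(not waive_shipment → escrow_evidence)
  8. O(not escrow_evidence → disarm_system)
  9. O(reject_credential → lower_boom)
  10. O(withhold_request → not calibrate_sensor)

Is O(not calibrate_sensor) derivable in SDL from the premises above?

Premise 10 is O(withhold_request → not calibrate_sensor), but O(withhold_request) is not derivable from the premises (the permission P(withhold_request) asserts only not O(not withhold_request), not O(withhold_request)), so it does not yield O(not calibrate_sensor).
No other premise forces O(not calibrate_sensor). An ideal world satisfying every premise can still have not calibrate_sensor false, so O(not calibrate_sensor) is not derivable.

No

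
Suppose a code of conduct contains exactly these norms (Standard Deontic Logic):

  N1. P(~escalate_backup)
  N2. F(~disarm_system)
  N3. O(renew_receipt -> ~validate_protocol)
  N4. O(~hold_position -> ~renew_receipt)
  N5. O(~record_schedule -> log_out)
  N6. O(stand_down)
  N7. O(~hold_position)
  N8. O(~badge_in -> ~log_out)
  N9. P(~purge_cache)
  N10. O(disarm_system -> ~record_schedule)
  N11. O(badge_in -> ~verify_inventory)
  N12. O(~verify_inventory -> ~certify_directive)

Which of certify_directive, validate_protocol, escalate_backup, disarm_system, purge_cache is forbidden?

certify_directive

Premise 2 is F(~disarm_system), i.e. O(disarm_system).
Applying K to premise 10 (O(disarm_system -> ~record_schedule)) and O(disarm_system) yields O(~record_schedule).
Applying K to premise 5 (O(~record_schedule -> log_out)) and O(~record_schedule) yields O(log_out).
Premise 8 is O(~badge_in -> ~log_out); contrapositively O(log_out -> badge_in). Since O(log_out) holds, K gives O(badge_in).
From O(badge_in) and premise 11, O(badge_in -> ~verify_inventory), we obtain O(~verify_inventory).
From O(~verify_inventory) and premise 12, O(~verify_inventory -> ~certify_directive), we obtain O(~certify_directive).
So O(~certify_directive) holds, i.e. certify_directive is forbidden. None of the other listed options is forbidden under the premises.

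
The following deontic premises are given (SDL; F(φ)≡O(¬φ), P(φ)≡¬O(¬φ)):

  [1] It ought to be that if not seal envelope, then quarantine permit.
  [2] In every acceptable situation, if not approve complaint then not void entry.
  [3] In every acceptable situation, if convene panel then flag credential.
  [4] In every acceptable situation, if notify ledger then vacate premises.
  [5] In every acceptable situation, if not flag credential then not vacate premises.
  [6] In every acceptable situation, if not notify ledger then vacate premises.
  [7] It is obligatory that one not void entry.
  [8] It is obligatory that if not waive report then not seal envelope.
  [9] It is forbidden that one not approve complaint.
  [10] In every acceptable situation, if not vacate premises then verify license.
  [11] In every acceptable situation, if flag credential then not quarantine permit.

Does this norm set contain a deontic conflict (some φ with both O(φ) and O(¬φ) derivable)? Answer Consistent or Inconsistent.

Consistent

Premise 2 is O(¬approve_complaint → ¬void_entry); even if O(¬void_entry) held, inferring O(¬approve_complaint) would be affirming the consequent — invalid.
So O(¬approve_complaint) is not derivable, and the apparent clash with O(approve_complaint) does not arise.
A world satisfying every obligation exists (e.g. approve_complaint=true, convene_panel=false, flag_credential=true, notify_ledger=false, quarantine_permit=false, seal_envelope=true, vacate_premises=true, verify_license=false, void_entry=false, waive_report=true); no atom is both obligatory and forbidden, so the set is consistent.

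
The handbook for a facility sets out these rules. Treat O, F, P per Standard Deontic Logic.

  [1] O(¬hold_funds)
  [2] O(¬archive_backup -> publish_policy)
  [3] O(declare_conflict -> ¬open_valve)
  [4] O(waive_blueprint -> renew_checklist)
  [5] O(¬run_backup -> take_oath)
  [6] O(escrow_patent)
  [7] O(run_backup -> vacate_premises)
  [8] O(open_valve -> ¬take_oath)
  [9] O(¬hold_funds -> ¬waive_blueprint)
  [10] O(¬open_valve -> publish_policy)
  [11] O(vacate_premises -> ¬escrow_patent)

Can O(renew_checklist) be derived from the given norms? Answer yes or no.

Premise 4 is O(waive_blueprint -> renew_checklist), but O(waive_blueprint) is not derivable from the premises, so it does not yield O(renew_checklist).
No other premise forces O(renew_checklist). An ideal world satisfying every premise can still have renew_checklist false, so O(renew_checklist) is not derivable.

No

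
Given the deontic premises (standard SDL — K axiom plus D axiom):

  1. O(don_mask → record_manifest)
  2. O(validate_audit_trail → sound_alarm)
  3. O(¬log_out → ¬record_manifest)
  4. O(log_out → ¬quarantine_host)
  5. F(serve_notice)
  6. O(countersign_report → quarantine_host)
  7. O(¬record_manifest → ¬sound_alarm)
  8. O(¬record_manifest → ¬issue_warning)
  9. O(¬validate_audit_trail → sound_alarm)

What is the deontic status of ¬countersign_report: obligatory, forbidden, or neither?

Premises 2 and 9 are O(validate_audit_trail → sound_alarm) and O(¬validate_audit_trail → sound_alarm); every ideal world satisfies validate_audit_trail or ¬validate_audit_trail, so in either case sound_alarm holds — hence O(sound_alarm).
Premise 7, O(¬record_manifest → ¬sound_alarm), contraposes to O(sound_alarm → record_manifest); with O(sound_alarm) we get O(record_manifest).
Premise 3, O(¬log_out → ¬record_manifest), contraposes to O(record_manifest → log_out); with O(record_manifest) we get O(log_out).
Applying K to premise 4 (O(log_out → ¬quarantine_host)) and O(log_out) yields O(¬quarantine_host).
Premise 6 is O(countersign_report → quarantine_host); contrapositively O(¬quarantine_host → ¬countersign_report). Since O(¬quarantine_host) holds, K gives O(¬countersign_report).
Premises 1, 5, 8 do not contribute to this derivation.
Hence ¬countersign_report is obligatory.

Obligatory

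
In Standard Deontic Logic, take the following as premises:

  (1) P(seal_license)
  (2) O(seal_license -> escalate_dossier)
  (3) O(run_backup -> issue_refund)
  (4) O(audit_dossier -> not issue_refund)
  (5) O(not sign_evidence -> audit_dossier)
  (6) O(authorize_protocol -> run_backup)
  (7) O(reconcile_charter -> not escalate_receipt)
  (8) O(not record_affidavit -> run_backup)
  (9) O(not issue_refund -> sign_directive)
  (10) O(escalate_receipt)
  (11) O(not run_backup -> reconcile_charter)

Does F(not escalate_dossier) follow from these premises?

No

Premise 2 is O(seal_license -> escalate_dossier), but O(seal_license) is not derivable from the premises (the permission P(seal_license) asserts only not O(not seal_license), not O(seal_license)), so it does not yield O(escalate_dossier).
No other premise forces O(escalate_dossier). An ideal world satisfying every premise can still have not escalate_dossier true, so F(not escalate_dossier) is not derivable.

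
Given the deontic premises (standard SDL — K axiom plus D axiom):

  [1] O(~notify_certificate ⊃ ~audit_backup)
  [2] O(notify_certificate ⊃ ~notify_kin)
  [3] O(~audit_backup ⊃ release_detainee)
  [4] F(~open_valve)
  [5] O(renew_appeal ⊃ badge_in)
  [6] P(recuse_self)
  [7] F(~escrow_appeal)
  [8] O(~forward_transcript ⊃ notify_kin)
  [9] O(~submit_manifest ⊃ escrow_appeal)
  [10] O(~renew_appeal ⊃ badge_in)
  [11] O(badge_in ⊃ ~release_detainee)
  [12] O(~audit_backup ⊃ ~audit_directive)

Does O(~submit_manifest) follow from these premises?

No

Premise 9 is O(~submit_manifest ⊃ escrow_appeal); even if O(escrow_appeal) held, inferring O(~submit_manifest) would be affirming the consequent — invalid.
No other premise forces O(~submit_manifest). An ideal world satisfying every premise can still have ~submit_manifest false, so O(~submit_manifest) is not derivable.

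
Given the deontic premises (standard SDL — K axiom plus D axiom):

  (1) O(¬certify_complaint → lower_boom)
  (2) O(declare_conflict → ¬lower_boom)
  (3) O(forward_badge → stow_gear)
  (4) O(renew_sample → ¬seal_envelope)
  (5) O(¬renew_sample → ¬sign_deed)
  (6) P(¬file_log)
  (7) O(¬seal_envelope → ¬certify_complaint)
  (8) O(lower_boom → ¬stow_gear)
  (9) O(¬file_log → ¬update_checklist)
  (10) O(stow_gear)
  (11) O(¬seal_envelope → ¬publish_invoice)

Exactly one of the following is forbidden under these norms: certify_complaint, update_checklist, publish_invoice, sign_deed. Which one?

sign_deed

From premise 10 we have O(stow_gear).
Premise 8, O(lower_boom → ¬stow_gear), contraposes to O(stow_gear → ¬lower_boom); with O(stow_gear) we get O(¬lower_boom).
Premise 1, O(¬certify_complaint → lower_boom), contraposes to O(¬lower_boom → certify_complaint); with O(¬lower_boom) we get O(certify_complaint).
Premise 7 is O(¬seal_envelope → ¬certify_complaint); contrapositively O(certify_complaint → seal_envelope). Since O(certify_complaint) holds, K gives O(seal_envelope).
The contrapositive of premise 4 (O(renew_sample → ¬seal_envelope)) is O(seal_envelope → ¬renew_sample), and O(seal_envelope) is already established, so O(¬renew_sample).
From O(¬renew_sample) and premise 5, O(¬renew_sample → ¬sign_deed), we obtain O(¬sign_deed).
So O(¬sign_deed) holds, i.e. sign_deed is forbidden. None of the other listed options is forbidden under the premises.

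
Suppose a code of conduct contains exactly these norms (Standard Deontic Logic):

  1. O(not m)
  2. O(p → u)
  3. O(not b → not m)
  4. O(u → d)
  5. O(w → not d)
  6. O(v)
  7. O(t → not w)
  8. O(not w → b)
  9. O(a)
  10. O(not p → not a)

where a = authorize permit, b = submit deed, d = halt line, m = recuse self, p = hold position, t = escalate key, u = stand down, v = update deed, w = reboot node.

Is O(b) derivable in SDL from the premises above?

Premise 9 states O(a) outright.
Premise 10, O(not p → not a), contraposes to O(a → p); with O(a) we get O(p).
With premise 2, O(p → u), the K-axiom yields O(u).
From O(u) and premise 4, O(u → d), we obtain O(d).
Premise 5, O(w → not d), contraposes to O(d → not w); with O(d) we get O(not w).
With premise 8, O(not w → b), the K-axiom yields O(b).
Premises 1, 3, 6, 7 do not contribute to this derivation.
So O(b) follows.

Yes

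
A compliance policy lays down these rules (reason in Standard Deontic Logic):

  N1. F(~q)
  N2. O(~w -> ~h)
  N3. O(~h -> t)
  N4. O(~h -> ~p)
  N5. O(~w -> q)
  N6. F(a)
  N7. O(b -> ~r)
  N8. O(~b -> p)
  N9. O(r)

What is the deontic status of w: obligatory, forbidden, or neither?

Premise 9 states O(r) outright.
The contrapositive of premise 7 (O(b -> ~r)) is O(r -> ~b), and O(r) is already established, so O(~b).
With premise 8, O(~b -> p), the K-axiom yields O(p).
Premise 4, O(~h -> ~p), contraposes to O(p -> h); with O(p) we get O(h).
Premise 2 is O(~w -> ~h); contrapositively O(h -> w). Since O(h) holds, K gives O(w).
Premises 1, 3, 5, 6 do not contribute to this derivation.
Hence w is obligatory.

Obligatory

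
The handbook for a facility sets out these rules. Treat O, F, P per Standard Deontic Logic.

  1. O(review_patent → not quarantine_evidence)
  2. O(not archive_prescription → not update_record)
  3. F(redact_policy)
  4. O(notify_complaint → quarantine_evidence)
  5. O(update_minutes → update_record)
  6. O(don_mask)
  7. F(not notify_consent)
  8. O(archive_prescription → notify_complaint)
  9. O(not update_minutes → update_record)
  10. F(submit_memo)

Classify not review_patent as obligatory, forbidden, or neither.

Obligatory

Premises 5 and 9 are O(update_minutes → update_record) and O(not update_minutes → update_record); every ideal world satisfies update_minutes or not update_minutes, so in either case update_record holds — hence O(update_record).
Premise 2, O(not archive_prescription → not update_record), contraposes to O(update_record → archive_prescription); with O(update_record) we get O(archive_prescription).
From O(archive_prescription) and premise 8, O(archive_prescription → notify_complaint), we obtain O(notify_complaint).
Premise 4 is O(notify_complaint → quarantine_evidence); since O(notify_complaint), deontic closure gives O(quarantine_evidence).
Premise 1, O(review_patent → not quarantine_evidence), contraposes to O(quarantine_evidence → not review_patent); with O(quarantine_evidence) we get O(not review_patent).
Premises 3, 6, 7, 10 do not contribute to this derivation.
Hence not review_patent is obligatory.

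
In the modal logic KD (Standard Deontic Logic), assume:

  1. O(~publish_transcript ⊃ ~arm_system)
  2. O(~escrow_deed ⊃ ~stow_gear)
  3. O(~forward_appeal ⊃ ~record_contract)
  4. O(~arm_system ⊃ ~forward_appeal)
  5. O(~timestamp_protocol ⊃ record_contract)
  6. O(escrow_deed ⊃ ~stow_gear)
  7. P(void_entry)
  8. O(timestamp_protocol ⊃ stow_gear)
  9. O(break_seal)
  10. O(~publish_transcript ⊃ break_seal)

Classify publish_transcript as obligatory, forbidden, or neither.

Premises 2 and 6 are O(~escrow_deed ⊃ ~stow_gear) and O(escrow_deed ⊃ ~stow_gear); every ideal world satisfies ~escrow_deed or escrow_deed, so in either case ~stow_gear holds — hence O(~stow_gear).
Premise 8 is O(timestamp_protocol ⊃ stow_gear); contrapositively O(~stow_gear ⊃ ~timestamp_protocol). Since O(~stow_gear) holds, K gives O(~timestamp_protocol).
With premise 5, O(~timestamp_protocol ⊃ record_contract), the K-axiom yields O(record_contract).
Premise 3, O(~forward_appeal ⊃ ~record_contract), contraposes to O(record_contract ⊃ forward_appeal); with O(record_contract) we get O(forward_appeal).
Premise 4, O(~arm_system ⊃ ~forward_appeal), contraposes to O(forward_appeal ⊃ arm_system); with O(forward_appeal) we get O(arm_system).
The contrapositive of premise 1 (O(~publish_transcript ⊃ ~arm_system)) is O(arm_system ⊃ publish_transcript), and O(arm_system) is already established, so O(publish_transcript).
Premises 7, 9, 10 do not contribute to this derivation.
Hence publish_transcript is obligatory.

Obligatory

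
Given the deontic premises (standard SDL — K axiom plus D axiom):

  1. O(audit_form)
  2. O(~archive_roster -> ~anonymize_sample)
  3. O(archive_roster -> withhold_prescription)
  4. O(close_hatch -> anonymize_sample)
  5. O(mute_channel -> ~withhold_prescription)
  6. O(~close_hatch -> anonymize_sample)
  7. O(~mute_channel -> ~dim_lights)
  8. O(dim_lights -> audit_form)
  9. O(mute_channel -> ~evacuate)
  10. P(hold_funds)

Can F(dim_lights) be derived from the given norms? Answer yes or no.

Yes

Premises 4 and 6 cover both cases: O(close_hatch -> anonymize_sample) and O(~close_hatch -> anonymize_sample). Since close_hatch ∨ ~close_hatch is a tautology, O(anonymize_sample) follows.
Premise 2, O(~archive_roster -> ~anonymize_sample), contraposes to O(anonymize_sample -> archive_roster); with O(anonymize_sample) we get O(archive_roster).
From O(archive_roster) and premise 3, O(archive_roster -> withhold_prescription), we obtain O(withhold_prescription).
Premise 5, O(mute_channel -> ~withhold_prescription), contraposes to O(withhold_prescription -> ~mute_channel); with O(withhold_prescription) we get O(~mute_channel).
Premise 7 is O(~mute_channel -> ~dim_lights); since O(~mute_channel), deontic closure gives O(~dim_lights).
Premises 1, 8, 9, 10 do not contribute to this derivation.
So O(~dim_lights) holds, i.e. F(dim_lights). The claim follows.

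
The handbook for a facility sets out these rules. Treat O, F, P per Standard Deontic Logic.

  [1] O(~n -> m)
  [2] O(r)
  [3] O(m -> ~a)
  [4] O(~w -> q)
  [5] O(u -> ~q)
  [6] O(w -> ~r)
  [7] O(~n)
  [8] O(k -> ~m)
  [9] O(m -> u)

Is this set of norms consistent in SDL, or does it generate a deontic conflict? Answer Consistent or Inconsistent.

From premise 2 we have O(r).
Premise 6 is O(w -> ~r); contrapositively O(r -> ~w). Since O(r) holds, K gives O(~w).
With premise 4, O(~w -> q), the K-axiom yields O(q).
Premise 5 is O(u -> ~q); contrapositively O(q -> ~u). Since O(q) holds, K gives O(~u).
Premise 9, O(m -> u), contraposes to O(~u -> ~m); with O(~u) we get O(~m).
Premise 1 is O(~n -> m); contrapositively O(~m -> n). Since O(~m) holds, K gives O(n).
However, premise 7 gives O(~n).
We now have both O(n) and O(~n) — n is simultaneously obligatory and forbidden, violating the D-axiom.

Inconsistent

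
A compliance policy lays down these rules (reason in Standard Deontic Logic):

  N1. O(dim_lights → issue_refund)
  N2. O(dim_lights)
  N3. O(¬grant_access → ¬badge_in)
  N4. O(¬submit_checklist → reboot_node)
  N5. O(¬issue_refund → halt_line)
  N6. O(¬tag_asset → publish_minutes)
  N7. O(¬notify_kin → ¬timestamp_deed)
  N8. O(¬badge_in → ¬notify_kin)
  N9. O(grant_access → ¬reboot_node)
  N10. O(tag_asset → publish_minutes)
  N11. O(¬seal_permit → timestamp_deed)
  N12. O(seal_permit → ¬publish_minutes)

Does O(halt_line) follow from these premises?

No

Premise 5 is O(¬issue_refund → halt_line), but O(¬issue_refund) is not derivable from the premises, so it does not yield O(halt_line).
No other premise forces O(halt_line). An ideal world satisfying every premise can still have halt_line false, so O(halt_line) is not derivable.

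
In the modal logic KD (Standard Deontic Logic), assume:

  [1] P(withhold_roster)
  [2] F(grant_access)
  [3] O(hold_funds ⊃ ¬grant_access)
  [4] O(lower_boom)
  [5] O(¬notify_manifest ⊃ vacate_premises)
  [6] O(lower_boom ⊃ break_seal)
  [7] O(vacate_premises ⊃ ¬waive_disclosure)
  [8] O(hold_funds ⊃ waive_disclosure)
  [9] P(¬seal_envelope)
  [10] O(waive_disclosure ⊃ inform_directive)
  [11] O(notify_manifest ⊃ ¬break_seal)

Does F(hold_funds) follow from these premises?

Yes

Premise 4 states O(lower_boom) outright.
With premise 6, O(lower_boom ⊃ break_seal), the K-axiom yields O(break_seal).
Premise 11, O(notify_manifest ⊃ ¬break_seal), contraposes to O(break_seal ⊃ ¬notify_manifest); with O(break_seal) we get O(¬notify_manifest).
With premise 5, O(¬notify_manifest ⊃ vacate_premises), the K-axiom yields O(vacate_premises).
Premise 7 is O(vacate_premises ⊃ ¬waive_disclosure); since O(vacate_premises), deontic closure gives O(¬waive_disclosure).
Premise 8, O(hold_funds ⊃ waive_disclosure), contraposes to O(¬waive_disclosure ⊃ ¬hold_funds); with O(¬waive_disclosure) we get O(¬hold_funds).
Premises 1, 2, 3, 9, 10 do not contribute to this derivation.
So O(¬hold_funds) holds, i.e. F(hold_funds). The claim follows.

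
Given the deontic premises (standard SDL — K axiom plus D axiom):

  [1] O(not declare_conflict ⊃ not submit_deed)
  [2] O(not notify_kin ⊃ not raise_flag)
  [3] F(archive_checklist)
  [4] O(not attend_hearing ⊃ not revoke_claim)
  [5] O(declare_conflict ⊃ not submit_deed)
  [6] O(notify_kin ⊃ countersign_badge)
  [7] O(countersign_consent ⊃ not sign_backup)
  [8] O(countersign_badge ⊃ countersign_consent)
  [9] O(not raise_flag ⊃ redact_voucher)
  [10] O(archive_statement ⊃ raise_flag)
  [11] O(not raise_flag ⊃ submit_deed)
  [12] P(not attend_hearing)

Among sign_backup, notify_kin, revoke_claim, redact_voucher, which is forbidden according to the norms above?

Premises 1 and 5 are O(not declare_conflict ⊃ not submit_deed) and O(declare_conflict ⊃ not submit_deed); every ideal world satisfies not declare_conflict or declare_conflict, so in either case not submit_deed holds — hence O(not submit_deed).
Premise 11 is O(not raise_flag ⊃ submit_deed); contrapositively O(not submit_deed ⊃ raise_flag). Since O(not submit_deed) holds, K gives O(raise_flag).
Premise 2 is O(not notify_kin ⊃ not raise_flag); contrapositively O(raise_flag ⊃ notify_kin). Since O(raise_flag) holds, K gives O(notify_kin).
Premise 6 is O(notify_kin ⊃ countersign_badge); since O(notify_kin), deontic closure gives O(countersign_badge).
From O(countersign_badge) and premise 8, O(countersign_badge ⊃ countersign_consent), we obtain O(countersign_consent).
From O(countersign_consent) and premise 7, O(countersign_consent ⊃ not sign_backup), we obtain O(not sign_backup).
So O(not sign_backup) holds, i.e. sign_backup is forbidden. None of the other listed options is forbidden under the premises.

sign_backup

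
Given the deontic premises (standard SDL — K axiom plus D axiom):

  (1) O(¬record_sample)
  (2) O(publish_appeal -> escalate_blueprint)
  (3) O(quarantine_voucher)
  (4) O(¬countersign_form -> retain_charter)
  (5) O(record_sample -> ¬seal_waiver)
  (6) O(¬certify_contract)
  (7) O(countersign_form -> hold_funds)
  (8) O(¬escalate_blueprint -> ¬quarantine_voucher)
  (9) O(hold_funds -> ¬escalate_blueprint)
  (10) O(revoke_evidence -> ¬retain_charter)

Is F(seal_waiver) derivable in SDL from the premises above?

Premise 5 is O(record_sample -> ¬seal_waiver), but O(record_sample) is not derivable from the premises, so it does not yield O(¬seal_waiver).
No other premise forces O(¬seal_waiver). An ideal world satisfying every premise can still have seal_waiver true, so F(seal_waiver) is not derivable.

No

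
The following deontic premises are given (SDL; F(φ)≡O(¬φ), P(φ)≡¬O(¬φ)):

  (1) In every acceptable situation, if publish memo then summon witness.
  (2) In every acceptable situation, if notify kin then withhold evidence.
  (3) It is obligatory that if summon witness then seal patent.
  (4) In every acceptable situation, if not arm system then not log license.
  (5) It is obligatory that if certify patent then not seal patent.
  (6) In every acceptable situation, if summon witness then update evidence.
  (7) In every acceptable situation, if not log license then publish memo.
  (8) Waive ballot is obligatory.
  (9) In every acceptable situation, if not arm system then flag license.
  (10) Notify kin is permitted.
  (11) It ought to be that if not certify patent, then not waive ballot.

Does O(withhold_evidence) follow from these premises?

No

Premise 2 is O(notify_kin → withhold_evidence), but O(notify_kin) is not derivable from the premises (the permission P(notify_kin) asserts only ¬O(¬notify_kin), not O(notify_kin)), so it does not yield O(withhold_evidence).
No other premise forces O(withhold_evidence). An ideal world satisfying every premise can still have withhold_evidence false, so O(withhold_evidence) is not derivable.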